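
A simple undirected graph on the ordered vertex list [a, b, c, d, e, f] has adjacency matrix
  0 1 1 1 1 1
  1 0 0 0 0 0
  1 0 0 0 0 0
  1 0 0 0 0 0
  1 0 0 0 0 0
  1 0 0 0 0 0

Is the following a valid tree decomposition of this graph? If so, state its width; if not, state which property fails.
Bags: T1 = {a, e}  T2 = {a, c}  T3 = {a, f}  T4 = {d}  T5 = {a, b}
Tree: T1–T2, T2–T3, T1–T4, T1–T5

A tree decomposition must satisfy three properties: every vertex lies in some bag; for every edge, both endpoints lie together in some bag; and for every vertex, the bags containing it form a connected subtree. Here edge (a,d) lies in no bag, so the decomposition is invalid.

No — edge (a,d) lies in no bag.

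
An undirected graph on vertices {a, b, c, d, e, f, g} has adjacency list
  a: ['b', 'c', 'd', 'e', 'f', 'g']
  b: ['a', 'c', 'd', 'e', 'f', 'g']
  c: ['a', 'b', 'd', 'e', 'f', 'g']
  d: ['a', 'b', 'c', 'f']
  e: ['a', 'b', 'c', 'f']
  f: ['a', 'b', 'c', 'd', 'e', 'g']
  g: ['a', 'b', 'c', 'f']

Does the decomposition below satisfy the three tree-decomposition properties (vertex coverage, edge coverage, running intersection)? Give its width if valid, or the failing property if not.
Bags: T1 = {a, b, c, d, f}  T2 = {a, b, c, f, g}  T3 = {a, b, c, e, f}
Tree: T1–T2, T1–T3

Yes; width 4.

Checking the three conditions: (i) the bags cover all of {a, b, c, d, e, f, g}; (ii) for each edge, some bag contains both endpoints; (iii) the bags containing any fixed vertex form a subtree. All hold, so the decomposition is valid with width 5 − 1 = 4.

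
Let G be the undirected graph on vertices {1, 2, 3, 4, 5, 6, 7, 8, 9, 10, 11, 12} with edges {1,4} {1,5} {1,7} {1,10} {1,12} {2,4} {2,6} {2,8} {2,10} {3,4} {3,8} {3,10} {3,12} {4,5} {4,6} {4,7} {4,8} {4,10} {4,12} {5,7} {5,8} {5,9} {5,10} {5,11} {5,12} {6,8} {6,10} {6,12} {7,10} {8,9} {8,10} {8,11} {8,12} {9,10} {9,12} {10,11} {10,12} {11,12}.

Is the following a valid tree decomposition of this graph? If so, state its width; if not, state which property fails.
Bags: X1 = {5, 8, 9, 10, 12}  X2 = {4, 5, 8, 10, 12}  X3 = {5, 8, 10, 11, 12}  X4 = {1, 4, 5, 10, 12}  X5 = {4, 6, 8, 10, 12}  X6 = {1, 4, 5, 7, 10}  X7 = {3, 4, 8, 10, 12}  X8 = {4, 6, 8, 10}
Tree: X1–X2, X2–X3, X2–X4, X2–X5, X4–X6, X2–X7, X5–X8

No — vertex 2 appears in no bag.

A tree decomposition must satisfy three properties: every vertex lies in some bag; for every edge, both endpoints lie together in some bag; and for every vertex, the bags containing it form a connected subtree. Here vertex 2 appears in no bag, so the decomposition is invalid.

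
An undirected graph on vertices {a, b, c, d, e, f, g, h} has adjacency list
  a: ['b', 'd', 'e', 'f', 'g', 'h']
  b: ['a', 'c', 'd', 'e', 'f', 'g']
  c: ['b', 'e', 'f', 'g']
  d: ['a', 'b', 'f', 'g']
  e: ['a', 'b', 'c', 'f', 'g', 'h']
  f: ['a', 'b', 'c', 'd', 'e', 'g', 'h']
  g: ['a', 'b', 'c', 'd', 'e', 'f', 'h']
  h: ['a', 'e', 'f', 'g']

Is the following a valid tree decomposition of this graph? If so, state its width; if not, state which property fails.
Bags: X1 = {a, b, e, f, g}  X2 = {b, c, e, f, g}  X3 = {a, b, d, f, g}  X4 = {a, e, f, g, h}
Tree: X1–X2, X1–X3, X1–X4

Vertex coverage: the bags together contain {a, b, c, d, e, f, g, h}, the full vertex set. Edge coverage: each edge of G has both endpoints in at least one bag. Running intersection: for every vertex, the bags containing it form a connected subtree. All three properties hold, so this is a valid tree decomposition of width max|bag| − 1 = 4, and hence tw(G) ≤ 4.

Yes; width 4.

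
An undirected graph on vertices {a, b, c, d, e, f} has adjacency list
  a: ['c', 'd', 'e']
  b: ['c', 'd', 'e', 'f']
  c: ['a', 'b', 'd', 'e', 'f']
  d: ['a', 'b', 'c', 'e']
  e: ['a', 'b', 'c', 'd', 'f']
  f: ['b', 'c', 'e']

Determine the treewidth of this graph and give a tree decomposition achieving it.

Treewidth 3.
One optimal decomposition is:
Bags: B1 = {b, c, d, e}  B2 = {b, c, e, f}  B3 = {a, c, d, e}
Tree: B1–B2, B1–B3

Each bag holds 4 vertices, so the decomposition has width 3, which upper-bounds the treewidth. For the lower bound, the 4 vertices {a, c, d, e} are pairwise adjacent, and any tree decomposition puts a clique entirely inside one bag — forcing width ≥ 3. Therefore the treewidth is 3.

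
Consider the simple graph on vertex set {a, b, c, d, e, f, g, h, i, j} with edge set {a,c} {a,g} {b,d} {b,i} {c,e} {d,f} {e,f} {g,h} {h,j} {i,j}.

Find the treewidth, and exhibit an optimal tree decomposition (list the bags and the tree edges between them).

Each bag holds 3 vertices, so the decomposition has width 2, which upper-bounds the treewidth. For the lower bound, G contains the cycle c–e–f–d–b–i–j–h–g–a–c, so G is not a forest; only forests have treewidth ≤ 1, hence tw(G) ≥ 2. Combining the bounds, tw(G) = 2.

Treewidth 2.
Bags: B1 = {c, e, f}  B2 = {c, d, f}  B3 = {b, c, d}  B4 = {b, c, i}  B5 = {c, i, j}  B6 = {c, h, j}  B7 = {c, g, h}  B8 = {a, c, g}
Tree: B1–B2, B2–B3, B3–B4, B4–B5, B5–B6, B6–B7, B7–B8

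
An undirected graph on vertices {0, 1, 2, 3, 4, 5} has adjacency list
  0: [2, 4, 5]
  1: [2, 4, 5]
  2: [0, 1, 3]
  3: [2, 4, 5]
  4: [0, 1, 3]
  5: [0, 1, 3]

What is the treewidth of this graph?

A width-3 tree decomposition is:
Bags: B1 = {2, 3, 4, 5}  B2 = {1, 2, 4, 5}  B3 = {0, 2, 4, 5}
Tree: B1–B2, B2–B3
The largest bag has 4 vertices, giving width 3; this decomposition certifies tw(G) ≤ 3. For the lower bound: the 4 vertex sets {3,5}, {1,4}, {2}, {0} are disjoint, each induces a connected subgraph, and every pair is joined by at least one edge of G. Contracting each set to a single vertex therefore yields K_{4} as a minor, and since treewidth is minor-monotone, tw(G) ≥ tw(K_{4}) = 3. Therefore the treewidth is 3.

3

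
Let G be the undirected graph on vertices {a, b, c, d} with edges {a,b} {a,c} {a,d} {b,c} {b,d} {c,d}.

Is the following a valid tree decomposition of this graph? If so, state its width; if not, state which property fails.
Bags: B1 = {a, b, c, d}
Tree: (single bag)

Checking the three conditions: (i) the bags cover all of {a, b, c, d}; (ii) for each edge, some bag contains both endpoints; (iii) the bags containing any fixed vertex form a subtree. All hold, so the decomposition is valid with width 4 − 1 = 3.

Yes; width 3.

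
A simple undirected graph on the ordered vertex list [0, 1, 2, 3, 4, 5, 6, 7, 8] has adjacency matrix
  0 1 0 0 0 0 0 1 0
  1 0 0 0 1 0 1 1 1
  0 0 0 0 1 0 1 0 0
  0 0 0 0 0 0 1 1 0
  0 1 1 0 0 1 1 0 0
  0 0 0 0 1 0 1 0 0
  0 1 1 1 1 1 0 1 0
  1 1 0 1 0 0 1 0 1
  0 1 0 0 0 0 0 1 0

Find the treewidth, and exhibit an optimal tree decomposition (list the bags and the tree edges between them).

Every bag has size at most 3, so the width is 3 − 1 = 2 and tw(G) ≤ 2. On the other hand G contains the 3-clique {0, 1, 7}. A clique must lie in a single bag of any decomposition, so no decomposition can have width below 2. Hence tw(G) = 2 exactly.

Treewidth 2.
One such decomposition:
Bags: B1 = {1, 4, 6}  B2 = {4, 5, 6}  B3 = {1, 6, 7}  B4 = {1, 7, 8}  B5 = {0, 1, 7}  B6 = {2, 4, 6}  B7 = {3, 6, 7}
Tree: B1–B2, B1–B3, B3–B4, B4–B5, B2–B6, B3–B7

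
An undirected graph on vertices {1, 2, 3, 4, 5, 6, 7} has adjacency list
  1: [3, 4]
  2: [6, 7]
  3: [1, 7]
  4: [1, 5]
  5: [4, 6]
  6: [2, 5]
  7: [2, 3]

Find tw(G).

2

A width-2 tree decomposition is:
Bags: B1 = {4, 5, 6}  B2 = {2, 4, 6}  B3 = {2, 4, 7}  B4 = {3, 4, 7}  B5 = {1, 3, 4}
Tree: B1–B2, B2–B3, B3–B4, B4–B5
The largest bag has 3 vertices, giving width 2; this decomposition certifies tw(G) ≤ 2. The edges 4–5–6–2–7–3–1–4 form a cycle, so G is not a tree and its treewidth is at least 2. Hence tw(G) = 2 exactly.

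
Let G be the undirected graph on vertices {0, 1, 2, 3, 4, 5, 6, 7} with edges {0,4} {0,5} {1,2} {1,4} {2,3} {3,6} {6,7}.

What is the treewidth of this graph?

1

A width-1 tree decomposition is:
Bags: B1 = {0, 5}  B2 = {0, 4}  B3 = {1, 4}  B4 = {1, 2}  B5 = {2, 3}  B6 = {3, 6}  B7 = {6, 7}
Tree: B1–B2, B2–B3, B3–B4, B4–B5, B5–B6, B6–B7
The largest bag has 2 vertices, giving width 1; this decomposition certifies tw(G) ≤ 1. Any graph with an edge has treewidth ≥ 1, and G has the edge 5–0. Combining the bounds, tw(G) = 1.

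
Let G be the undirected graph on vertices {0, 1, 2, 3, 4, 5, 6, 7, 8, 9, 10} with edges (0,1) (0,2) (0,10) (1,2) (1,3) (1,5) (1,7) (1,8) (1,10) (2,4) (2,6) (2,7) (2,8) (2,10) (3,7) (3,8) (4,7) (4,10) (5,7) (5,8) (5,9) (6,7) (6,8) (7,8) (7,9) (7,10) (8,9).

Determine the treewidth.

A width-3 tree decomposition is:
Bags: B1 = {1, 2, 7, 8}  B2 = {1, 3, 7, 8}  B3 = {2, 6, 7, 8}  B4 = {1, 2, 7, 10}  B5 = {0, 1, 2, 10}  B6 = {2, 4, 7, 10}  B7 = {1, 5, 7, 8}  B8 = {5, 7, 8, 9}
Tree: B1–B2, B1–B3, B1–B4, B4–B5, B4–B6, B2–B7, B7–B8
Every bag has size at most 4, so the width is 4 − 1 = 3 and tw(G) ≤ 3. On the other hand G contains the 4-clique {0, 1, 2, 10}. A clique must lie in a single bag of any decomposition, so no decomposition can have width below 3. The upper and lower bounds meet at 3, so that is the treewidth.

3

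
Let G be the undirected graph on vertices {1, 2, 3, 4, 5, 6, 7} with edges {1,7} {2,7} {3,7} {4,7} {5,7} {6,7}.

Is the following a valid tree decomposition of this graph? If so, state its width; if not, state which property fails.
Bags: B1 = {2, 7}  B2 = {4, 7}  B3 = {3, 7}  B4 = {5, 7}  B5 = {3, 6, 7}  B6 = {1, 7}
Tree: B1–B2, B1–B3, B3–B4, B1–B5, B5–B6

A tree decomposition must satisfy three properties: every vertex lies in some bag; for every edge, both endpoints lie together in some bag; and for every vertex, the bags containing it form a connected subtree. Here bags containing vertex 3 are not connected in the tree, so the decomposition is invalid.

No — bags containing vertex 3 are not connected in the tree.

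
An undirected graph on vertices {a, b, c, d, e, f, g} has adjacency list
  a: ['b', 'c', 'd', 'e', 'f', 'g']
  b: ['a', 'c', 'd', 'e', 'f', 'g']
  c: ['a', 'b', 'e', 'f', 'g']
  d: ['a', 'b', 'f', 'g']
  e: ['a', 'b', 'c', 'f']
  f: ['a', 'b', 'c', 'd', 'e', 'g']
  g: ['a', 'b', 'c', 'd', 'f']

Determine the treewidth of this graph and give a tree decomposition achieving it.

Treewidth 4.
One optimal decomposition is:
Bags: B1 = {a, b, c, f, g}  B2 = {a, b, d, f, g}  B3 = {a, b, c, e, f}
Tree: B1–B2, B1–B3

Each bag holds 5 vertices, so the decomposition has width 4, which upper-bounds the treewidth. For the lower bound, the 5 vertices {a, b, d, f, g} are pairwise adjacent, and any tree decomposition puts a clique entirely inside one bag — forcing width ≥ 4. Therefore the treewidth is 4.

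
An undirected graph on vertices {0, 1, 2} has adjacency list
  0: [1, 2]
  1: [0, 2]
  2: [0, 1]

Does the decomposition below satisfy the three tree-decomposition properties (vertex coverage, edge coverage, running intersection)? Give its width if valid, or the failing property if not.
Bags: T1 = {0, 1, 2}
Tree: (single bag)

Vertex coverage: the bags together contain {0, 1, 2}, the full vertex set. Edge coverage: each edge of G has both endpoints in at least one bag. Running intersection: for every vertex, the bags containing it form a connected subtree. All three properties hold, so this is a valid tree decomposition of width max|bag| − 1 = 2, and hence tw(G) ≤ 2.

Yes; width 2.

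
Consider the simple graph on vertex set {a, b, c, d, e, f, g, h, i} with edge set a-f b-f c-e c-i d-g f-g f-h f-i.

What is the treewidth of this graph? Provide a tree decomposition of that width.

Treewidth 1.
Bags: B1 = {a, f}  B2 = {b, f}  B3 = {f, i}  B4 = {f, g}  B5 = {d, g}  B6 = {c, i}  B7 = {c, e}  B8 = {f, h}
Tree: B1–B2, B1–B3, B1–B4, B4–B5, B3–B6, B6–B7, B2–B8

Each bag holds 2 vertices, so the decomposition has width 1, which upper-bounds the treewidth. Any graph with an edge has treewidth ≥ 1, and G has the edge a–f. Therefore the treewidth is 1.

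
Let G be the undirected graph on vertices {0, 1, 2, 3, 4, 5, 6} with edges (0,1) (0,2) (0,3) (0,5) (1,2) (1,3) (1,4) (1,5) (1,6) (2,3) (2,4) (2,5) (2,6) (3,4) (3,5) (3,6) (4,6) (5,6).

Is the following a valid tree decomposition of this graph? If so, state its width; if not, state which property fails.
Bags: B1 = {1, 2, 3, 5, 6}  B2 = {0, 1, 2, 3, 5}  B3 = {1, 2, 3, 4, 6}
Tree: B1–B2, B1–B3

Yes; width 4.

Checking the three conditions: (i) the bags cover all of {0, 1, 2, 3, 4, 5, 6}; (ii) for each edge, some bag contains both endpoints; (iii) the bags containing any fixed vertex form a subtree. All hold, so the decomposition is valid with width 5 − 1 = 4.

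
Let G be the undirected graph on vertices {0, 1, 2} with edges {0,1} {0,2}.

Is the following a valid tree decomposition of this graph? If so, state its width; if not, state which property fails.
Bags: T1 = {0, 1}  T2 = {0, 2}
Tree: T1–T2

Vertex coverage: the bags together contain {0, 1, 2}, the full vertex set. Edge coverage: each edge of G has both endpoints in at least one bag. Running intersection: for every vertex, the bags containing it form a connected subtree. All three properties hold, so this is a valid tree decomposition of width max|bag| − 1 = 1, and hence tw(G) ≤ 1.

Yes; width 1.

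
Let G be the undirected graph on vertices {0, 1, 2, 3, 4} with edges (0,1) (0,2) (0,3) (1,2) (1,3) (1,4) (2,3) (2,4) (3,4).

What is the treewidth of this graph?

A width-3 tree decomposition is:
Bags: B1 = {0, 1, 2, 3}  B2 = {1, 2, 3, 4}
Tree: B1–B2
Each bag holds 4 vertices, so the decomposition has width 3, which upper-bounds the treewidth. Conversely, {0, 1, 2, 3} is a clique of size 4, and the vertices of any clique must share a bag in every tree decomposition; so some bag has ≥ 4 vertices and tw(G) ≥ 3. The upper and lower bounds meet at 3, so that is the treewidth.

3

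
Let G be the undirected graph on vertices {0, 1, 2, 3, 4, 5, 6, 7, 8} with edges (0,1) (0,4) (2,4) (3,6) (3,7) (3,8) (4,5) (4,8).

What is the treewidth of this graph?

A width-1 tree decomposition is:
Bags: B1 = {3, 8}  B2 = {4, 8}  B3 = {3, 6}  B4 = {3, 7}  B5 = {2, 4}  B6 = {4, 5}  B7 = {0, 4}  B8 = {0, 1}
Tree: B1–B2, B1–B3, B3–B4, B2–B5, B5–B6, B2–B7, B7–B8
Every bag has size at most 2, so the width is 2 − 1 = 1 and tw(G) ≤ 1. Since G has at least one edge (e.g. 3–8), it is not an edgeless graph, so tw(G) ≥ 1. Therefore the treewidth is 1.

1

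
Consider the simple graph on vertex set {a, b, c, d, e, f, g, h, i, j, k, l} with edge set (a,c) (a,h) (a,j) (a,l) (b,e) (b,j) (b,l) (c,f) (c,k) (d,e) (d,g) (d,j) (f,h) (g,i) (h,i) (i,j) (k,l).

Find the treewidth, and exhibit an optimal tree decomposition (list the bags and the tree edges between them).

Treewidth 3.
One optimal decomposition is:
Bags: B1 = {d, e, g, i}  B2 = {d, e, i, j}  B3 = {b, e, i, j}  B4 = {b, h, i, j}  B5 = {a, b, h, j}  B6 = {a, b, h, l}  B7 = {a, f, h, l}  B8 = {a, c, f, l}  B9 = {c, f, k, l}
Tree: B1–B2, B2–B3, B3–B4, B4–B5, B5–B6, B6–B7, B7–B8, B8–B9

Every bag has size at most 4, so the width is 4 − 1 = 3 and tw(G) ≤ 3. For the lower bound: the 4 vertex sets {d,e,g}, {i}, {j}, {a,b,h,l} are disjoint, each induces a connected subgraph, and every pair is joined by at least one edge of G. Contracting each set to a single vertex therefore yields K_{4} as a minor, and since treewidth is minor-monotone, tw(G) ≥ tw(K_{4}) = 3. Hence tw(G) = 3 exactly.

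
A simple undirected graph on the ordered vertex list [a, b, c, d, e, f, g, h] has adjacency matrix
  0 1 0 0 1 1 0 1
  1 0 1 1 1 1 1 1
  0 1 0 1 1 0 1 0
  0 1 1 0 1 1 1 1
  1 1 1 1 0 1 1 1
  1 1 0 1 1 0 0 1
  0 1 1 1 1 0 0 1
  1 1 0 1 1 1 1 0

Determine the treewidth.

4

A width-4 tree decomposition is:
Bags: B1 = {b, d, e, g, h}  B2 = {b, d, e, f, h}  B3 = {a, b, e, f, h}  B4 = {b, c, d, e, g}
Tree: B1–B2, B2–B3, B1–B4
Every bag has size at most 5, so the width is 5 − 1 = 4 and tw(G) ≤ 4. On the other hand G contains the 5-clique {b, d, e, g, h}. A clique must lie in a single bag of any decomposition, so no decomposition can have width below 4. Hence tw(G) = 4 exactly.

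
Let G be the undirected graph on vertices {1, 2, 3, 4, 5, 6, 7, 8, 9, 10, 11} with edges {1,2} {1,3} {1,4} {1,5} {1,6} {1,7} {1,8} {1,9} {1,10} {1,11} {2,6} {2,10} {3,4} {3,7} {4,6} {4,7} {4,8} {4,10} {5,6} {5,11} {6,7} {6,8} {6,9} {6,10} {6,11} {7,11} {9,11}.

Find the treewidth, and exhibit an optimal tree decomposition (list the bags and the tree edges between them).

Treewidth 3.
Bags: B1 = {1, 6, 9, 11}  B2 = {1, 6, 7, 11}  B3 = {1, 4, 6, 7}  B4 = {1, 4, 6, 10}  B5 = {1, 3, 4, 7}  B6 = {1, 5, 6, 11}  B7 = {1, 2, 6, 10}  B8 = {1, 4, 6, 8}
Tree: B1–B2, B2–B3, B3–B4, B3–B5, B1–B6, B4–B7, B4–B8

The largest bag has 4 vertices, giving width 3; this decomposition certifies tw(G) ≤ 3. Conversely, {1, 3, 4, 7} is a clique of size 4, and the vertices of any clique must share a bag in every tree decomposition; so some bag has ≥ 4 vertices and tw(G) ≥ 3. Therefore the treewidth is 3.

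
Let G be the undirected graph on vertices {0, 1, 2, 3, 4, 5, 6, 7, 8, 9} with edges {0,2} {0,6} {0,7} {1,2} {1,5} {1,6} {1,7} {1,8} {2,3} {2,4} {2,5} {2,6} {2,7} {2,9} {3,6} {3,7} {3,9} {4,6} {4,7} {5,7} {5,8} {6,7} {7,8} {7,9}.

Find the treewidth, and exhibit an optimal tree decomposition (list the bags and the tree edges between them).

Every bag has size at most 4, so the width is 4 − 1 = 3 and tw(G) ≤ 3. Conversely, {1, 5, 7, 8} is a clique of size 4, and the vertices of any clique must share a bag in every tree decomposition; so some bag has ≥ 4 vertices and tw(G) ≥ 3. Combining the bounds, tw(G) = 3.

Treewidth 3.
One such decomposition:
Bags: B1 = {0, 2, 6, 7}  B2 = {1, 2, 6, 7}  B3 = {2, 3, 6, 7}  B4 = {2, 4, 6, 7}  B5 = {1, 2, 5, 7}  B6 = {2, 3, 7, 9}  B7 = {1, 5, 7, 8}
Tree: B1–B2, B1–B3, B1–B4, B2–B5, B3–B6, B5–B7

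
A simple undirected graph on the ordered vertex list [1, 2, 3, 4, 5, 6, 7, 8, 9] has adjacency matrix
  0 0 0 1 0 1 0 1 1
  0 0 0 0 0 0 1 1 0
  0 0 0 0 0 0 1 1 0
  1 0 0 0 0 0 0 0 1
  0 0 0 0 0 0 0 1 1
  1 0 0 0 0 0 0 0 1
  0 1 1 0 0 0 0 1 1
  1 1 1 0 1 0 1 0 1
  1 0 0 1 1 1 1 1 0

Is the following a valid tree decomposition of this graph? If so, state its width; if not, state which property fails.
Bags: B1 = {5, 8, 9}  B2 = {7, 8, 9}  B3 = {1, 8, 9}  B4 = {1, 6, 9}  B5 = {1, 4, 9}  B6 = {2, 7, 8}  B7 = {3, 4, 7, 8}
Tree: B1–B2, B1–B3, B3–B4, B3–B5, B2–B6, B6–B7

A tree decomposition must satisfy three properties: every vertex lies in some bag; for every edge, both endpoints lie together in some bag; and for every vertex, the bags containing it form a connected subtree. Here bags containing vertex 4 are not connected in the tree, so the decomposition is invalid.

No — bags containing vertex 4 are not connected in the tree.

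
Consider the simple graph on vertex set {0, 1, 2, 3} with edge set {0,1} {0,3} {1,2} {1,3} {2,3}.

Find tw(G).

2

A width-2 tree decomposition is:
Bags: B1 = {0, 1, 3}  B2 = {1, 2, 3}
Tree: B1–B2
The largest bag has 3 vertices, giving width 2; this decomposition certifies tw(G) ≤ 2. For the lower bound, the 3 vertices {0, 1, 3} are pairwise adjacent, and any tree decomposition puts a clique entirely inside one bag — forcing width ≥ 2. Therefore the treewidth is 2.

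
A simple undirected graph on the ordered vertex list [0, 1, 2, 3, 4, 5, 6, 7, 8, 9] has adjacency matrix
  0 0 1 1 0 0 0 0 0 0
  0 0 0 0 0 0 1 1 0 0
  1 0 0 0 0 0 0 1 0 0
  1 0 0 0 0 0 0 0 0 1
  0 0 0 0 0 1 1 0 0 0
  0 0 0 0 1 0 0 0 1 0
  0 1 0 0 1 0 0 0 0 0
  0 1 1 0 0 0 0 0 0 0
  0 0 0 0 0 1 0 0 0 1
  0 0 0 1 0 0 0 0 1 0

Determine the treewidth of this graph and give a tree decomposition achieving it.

Each bag holds 3 vertices, so the decomposition has width 2, which upper-bounds the treewidth. The edges 7–1–6–4–5–8–9–3–0–2–7 form a cycle, so G is not a tree and its treewidth is at least 2. Combining the bounds, tw(G) = 2.

Treewidth 2.
One such decomposition:
Bags: B1 = {1, 6, 7}  B2 = {4, 6, 7}  B3 = {4, 5, 7}  B4 = {5, 7, 8}  B5 = {7, 8, 9}  B6 = {3, 7, 9}  B7 = {0, 3, 7}  B8 = {0, 2, 7}
Tree: B1–B2, B2–B3, B3–B4, B4–B5, B5–B6, B6–B7, B7–B8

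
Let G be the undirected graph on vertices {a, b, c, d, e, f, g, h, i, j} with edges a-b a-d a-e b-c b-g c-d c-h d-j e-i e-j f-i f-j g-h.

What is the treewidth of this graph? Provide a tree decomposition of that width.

Each bag holds 3 vertices, so the decomposition has width 2, which upper-bounds the treewidth. For the lower bound, G contains the cycle g–h–c–b–g, so G is not a forest; only forests have treewidth ≤ 1, hence tw(G) ≥ 2. Hence tw(G) = 2 exactly.

Treewidth 2.
One optimal decomposition is:
Bags: B1 = {b, g, h}  B2 = {b, c, h}  B3 = {a, b, c}  B4 = {a, c, d}  B5 = {a, d, e}  B6 = {d, e, j}  B7 = {e, i, j}  B8 = {f, i, j}
Tree: B1–B2, B2–B3, B3–B4, B4–B5, B5–B6, B6–B7, B7–B8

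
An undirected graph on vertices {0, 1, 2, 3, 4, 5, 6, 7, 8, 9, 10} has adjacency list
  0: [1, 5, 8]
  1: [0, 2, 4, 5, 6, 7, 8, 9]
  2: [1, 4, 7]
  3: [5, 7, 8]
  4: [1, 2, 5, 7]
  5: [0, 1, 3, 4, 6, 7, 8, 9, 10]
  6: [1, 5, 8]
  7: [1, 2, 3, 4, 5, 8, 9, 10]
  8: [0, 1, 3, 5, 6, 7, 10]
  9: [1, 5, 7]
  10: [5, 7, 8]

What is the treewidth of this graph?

3

A width-3 tree decomposition is:
Bags: B1 = {1, 5, 6, 8}  B2 = {1, 5, 7, 8}  B3 = {1, 4, 5, 7}  B4 = {0, 1, 5, 8}  B5 = {3, 5, 7, 8}  B6 = {1, 2, 4, 7}  B7 = {1, 5, 7, 9}  B8 = {5, 7, 8, 10}
Tree: B1–B2, B2–B3, B1–B4, B2–B5, B3–B6, B2–B7, B5–B8
Each bag holds 4 vertices, so the decomposition has width 3, which upper-bounds the treewidth. Conversely, {1, 2, 4, 7} is a clique of size 4, and the vertices of any clique must share a bag in every tree decomposition; so some bag has ≥ 4 vertices and tw(G) ≥ 3. Hence tw(G) = 3 exactly.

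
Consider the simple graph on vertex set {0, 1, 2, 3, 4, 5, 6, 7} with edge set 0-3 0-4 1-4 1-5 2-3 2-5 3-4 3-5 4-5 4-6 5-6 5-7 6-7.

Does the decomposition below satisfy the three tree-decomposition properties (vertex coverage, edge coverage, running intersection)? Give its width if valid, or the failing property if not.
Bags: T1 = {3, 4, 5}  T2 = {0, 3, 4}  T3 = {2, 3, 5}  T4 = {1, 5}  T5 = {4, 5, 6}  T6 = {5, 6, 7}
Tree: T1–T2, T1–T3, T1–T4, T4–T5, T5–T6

No — edge (4,1) lies in no bag.

A tree decomposition must satisfy three properties: every vertex lies in some bag; for every edge, both endpoints lie together in some bag; and for every vertex, the bags containing it form a connected subtree. Here edge (4,1) lies in no bag, so the decomposition is invalid.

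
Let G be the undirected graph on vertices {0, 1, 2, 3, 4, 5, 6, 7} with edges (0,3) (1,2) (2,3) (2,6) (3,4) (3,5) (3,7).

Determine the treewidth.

A width-1 tree decomposition is:
Bags: B1 = {2, 3}  B2 = {3, 5}  B3 = {1, 2}  B4 = {0, 3}  B5 = {3, 4}  B6 = {3, 7}  B7 = {2, 6}
Tree: B1–B2, B1–B3, B2–B4, B4–B5, B4–B6, B1–B7
Each bag holds 2 vertices, so the decomposition has width 1, which upper-bounds the treewidth. Any graph with an edge has treewidth ≥ 1, and G has the edge 2–3. The upper and lower bounds meet at 1, so that is the treewidth.

1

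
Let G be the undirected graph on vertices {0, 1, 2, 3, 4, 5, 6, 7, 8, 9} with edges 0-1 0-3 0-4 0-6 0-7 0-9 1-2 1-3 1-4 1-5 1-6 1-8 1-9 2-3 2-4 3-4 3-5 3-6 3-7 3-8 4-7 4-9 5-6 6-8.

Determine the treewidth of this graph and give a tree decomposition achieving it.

Treewidth 3.
Bags: B1 = {0, 1, 3, 6}  B2 = {0, 1, 3, 4}  B3 = {0, 1, 4, 9}  B4 = {1, 3, 6, 8}  B5 = {1, 2, 3, 4}  B6 = {0, 3, 4, 7}  B7 = {1, 3, 5, 6}
Tree: B1–B2, B2–B3, B1–B4, B2–B5, B2–B6, B1–B7

The largest bag has 4 vertices, giving width 3; this decomposition certifies tw(G) ≤ 3. On the other hand G contains the 4-clique {0, 1, 4, 9}. A clique must lie in a single bag of any decomposition, so no decomposition can have width below 3. Combining the bounds, tw(G) = 3.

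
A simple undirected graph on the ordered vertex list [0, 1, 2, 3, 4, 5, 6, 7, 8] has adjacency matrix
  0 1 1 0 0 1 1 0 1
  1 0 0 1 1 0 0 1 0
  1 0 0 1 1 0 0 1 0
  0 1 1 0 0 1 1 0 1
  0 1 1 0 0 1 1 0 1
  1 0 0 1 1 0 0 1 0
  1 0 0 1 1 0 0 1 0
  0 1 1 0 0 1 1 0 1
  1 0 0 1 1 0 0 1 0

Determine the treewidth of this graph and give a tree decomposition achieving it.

Each bag holds 5 vertices, so the decomposition has width 4, which upper-bounds the treewidth. For the lower bound: the 5 vertex sets {0,8}, {3,6}, {1,7}, {4}, {2} are disjoint, each induces a connected subgraph, and every pair is joined by at least one edge of G. Contracting each set to a single vertex therefore yields K_{5} as a minor, and since treewidth is minor-monotone, tw(G) ≥ tw(K_{5}) = 4. Combining the bounds, tw(G) = 4.

Treewidth 4.
One optimal decomposition is:
Bags: B1 = {0, 3, 4, 7, 8}  B2 = {0, 3, 4, 6, 7}  B3 = {0, 1, 3, 4, 7}  B4 = {0, 2, 3, 4, 7}  B5 = {0, 3, 4, 5, 7}
Tree: B1–B2, B2–B3, B3–B4, B4–B5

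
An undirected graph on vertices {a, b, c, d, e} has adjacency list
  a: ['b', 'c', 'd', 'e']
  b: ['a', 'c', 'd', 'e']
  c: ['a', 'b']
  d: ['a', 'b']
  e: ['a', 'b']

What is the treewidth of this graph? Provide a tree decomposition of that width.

Each bag holds 3 vertices, so the decomposition has width 2, which upper-bounds the treewidth. For the lower bound, the 3 vertices {a, b, d} are pairwise adjacent, and any tree decomposition puts a clique entirely inside one bag — forcing width ≥ 2. Therefore the treewidth is 2.

Treewidth 2.
One optimal decomposition is:
Bags: B1 = {a, b, d}  B2 = {a, b, e}  B3 = {a, b, c}
Tree: B1–B2, B1–B3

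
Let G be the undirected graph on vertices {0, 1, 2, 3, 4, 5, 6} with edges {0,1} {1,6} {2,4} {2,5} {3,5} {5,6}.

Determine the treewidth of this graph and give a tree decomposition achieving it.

Treewidth 1.
Bags: B1 = {1, 6}  B2 = {5, 6}  B3 = {2, 5}  B4 = {0, 1}  B5 = {2, 4}  B6 = {3, 5}
Tree: B1–B2, B2–B3, B1–B4, B3–B5, B2–B6

Every bag has size at most 2, so the width is 2 − 1 = 1 and tw(G) ≤ 1. Since G has at least one edge (e.g. 1–6), it is not an edgeless graph, so tw(G) ≥ 1. Hence tw(G) = 1 exactly.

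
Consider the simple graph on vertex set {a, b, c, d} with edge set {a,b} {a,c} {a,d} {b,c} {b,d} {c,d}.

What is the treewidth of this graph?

3

A width-3 tree decomposition is:
Bags: B1 = {a, b, c, d}
Tree: (single bag)
With just one bag of size 4, the width is 4 − 1 = 3, so tw(G) ≤ 3. For the lower bound, the 4 vertices {a, b, c, d} are pairwise adjacent, and any tree decomposition puts a clique entirely inside one bag — forcing width ≥ 3. Therefore the treewidth is 3.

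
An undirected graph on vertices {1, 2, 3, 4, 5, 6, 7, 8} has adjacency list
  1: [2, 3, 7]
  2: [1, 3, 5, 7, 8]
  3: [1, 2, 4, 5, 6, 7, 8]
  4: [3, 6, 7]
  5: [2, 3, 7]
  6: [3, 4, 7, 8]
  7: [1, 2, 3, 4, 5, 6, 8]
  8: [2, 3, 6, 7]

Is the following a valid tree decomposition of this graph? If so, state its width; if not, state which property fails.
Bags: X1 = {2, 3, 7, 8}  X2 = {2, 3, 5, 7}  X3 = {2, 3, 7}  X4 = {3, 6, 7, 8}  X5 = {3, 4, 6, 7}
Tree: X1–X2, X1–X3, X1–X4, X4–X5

A tree decomposition must satisfy three properties: every vertex lies in some bag; for every edge, both endpoints lie together in some bag; and for every vertex, the bags containing it form a connected subtree. Here vertex 1 appears in no bag, so the decomposition is invalid.

No — vertex 1 appears in no bag.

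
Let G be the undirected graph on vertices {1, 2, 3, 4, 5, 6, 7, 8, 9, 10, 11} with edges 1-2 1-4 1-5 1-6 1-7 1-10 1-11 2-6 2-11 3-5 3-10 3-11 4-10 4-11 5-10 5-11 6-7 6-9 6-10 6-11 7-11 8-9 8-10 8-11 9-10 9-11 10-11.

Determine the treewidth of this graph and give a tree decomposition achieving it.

Treewidth 3.
One such decomposition:
Bags: B1 = {1, 4, 10, 11}  B2 = {1, 5, 10, 11}  B3 = {1, 6, 10, 11}  B4 = {1, 6, 7, 11}  B5 = {1, 2, 6, 11}  B6 = {3, 5, 10, 11}  B7 = {6, 9, 10, 11}  B8 = {8, 9, 10, 11}
Tree: B1–B2, B1–B3, B3–B4, B3–B5, B2–B6, B3–B7, B7–B8

Every bag has size at most 4, so the width is 4 − 1 = 3 and tw(G) ≤ 3. On the other hand G contains the 4-clique {1, 2, 6, 11}. A clique must lie in a single bag of any decomposition, so no decomposition can have width below 3. Therefore the treewidth is 3.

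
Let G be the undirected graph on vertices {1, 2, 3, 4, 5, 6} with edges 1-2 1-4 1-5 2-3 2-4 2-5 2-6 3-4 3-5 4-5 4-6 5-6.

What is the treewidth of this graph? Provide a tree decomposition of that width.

Treewidth 3.
One such decomposition:
Bags: B1 = {2, 3, 4, 5}  B2 = {1, 2, 4, 5}  B3 = {2, 4, 5, 6}
Tree: B1–B2, B1–B3

Every bag has size at most 4, so the width is 4 − 1 = 3 and tw(G) ≤ 3. Conversely, {1, 2, 4, 5} is a clique of size 4, and the vertices of any clique must share a bag in every tree decomposition; so some bag has ≥ 4 vertices and tw(G) ≥ 3. Combining the bounds, tw(G) = 3.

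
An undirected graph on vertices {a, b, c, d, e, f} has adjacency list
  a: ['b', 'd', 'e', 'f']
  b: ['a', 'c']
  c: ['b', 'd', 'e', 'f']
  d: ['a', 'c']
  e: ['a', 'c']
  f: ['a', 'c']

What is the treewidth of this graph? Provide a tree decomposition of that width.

Treewidth 2.
One optimal decomposition is:
Bags: B1 = {a, b, c}  B2 = {a, c, d}  B3 = {a, c, f}  B4 = {a, c, e}
Tree: B1–B2, B2–B3, B3–B4

Every bag has size at most 3, so the width is 3 − 1 = 2 and tw(G) ≤ 2. The edges b–a–d–c–b form a cycle, so G is not a tree and its treewidth is at least 2. Hence tw(G) = 2 exactly.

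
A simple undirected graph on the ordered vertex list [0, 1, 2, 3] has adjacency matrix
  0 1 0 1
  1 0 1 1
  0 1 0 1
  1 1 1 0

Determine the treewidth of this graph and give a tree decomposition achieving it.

Treewidth 2.
One optimal decomposition is:
Bags: B1 = {0, 1, 3}  B2 = {1, 2, 3}
Tree: B1–B2

Each bag holds 3 vertices, so the decomposition has width 2, which upper-bounds the treewidth. Conversely, {0, 1, 3} is a clique of size 3, and the vertices of any clique must share a bag in every tree decomposition; so some bag has ≥ 3 vertices and tw(G) ≥ 2. Therefore the treewidth is 2.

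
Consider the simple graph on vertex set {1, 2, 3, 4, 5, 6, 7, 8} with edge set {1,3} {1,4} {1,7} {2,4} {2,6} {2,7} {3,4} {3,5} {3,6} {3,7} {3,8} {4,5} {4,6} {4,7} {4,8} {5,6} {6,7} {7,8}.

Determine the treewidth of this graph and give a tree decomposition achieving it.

The largest bag has 4 vertices, giving width 3; this decomposition certifies tw(G) ≤ 3. For the lower bound, the 4 vertices {2, 4, 6, 7} are pairwise adjacent, and any tree decomposition puts a clique entirely inside one bag — forcing width ≥ 3. Hence tw(G) = 3 exactly.

Treewidth 3.
One such decomposition:
Bags: B1 = {2, 4, 6, 7}  B2 = {3, 4, 6, 7}  B3 = {1, 3, 4, 7}  B4 = {3, 4, 5, 6}  B5 = {3, 4, 7, 8}
Tree: B1–B2, B2–B3, B2–B4, B3–B5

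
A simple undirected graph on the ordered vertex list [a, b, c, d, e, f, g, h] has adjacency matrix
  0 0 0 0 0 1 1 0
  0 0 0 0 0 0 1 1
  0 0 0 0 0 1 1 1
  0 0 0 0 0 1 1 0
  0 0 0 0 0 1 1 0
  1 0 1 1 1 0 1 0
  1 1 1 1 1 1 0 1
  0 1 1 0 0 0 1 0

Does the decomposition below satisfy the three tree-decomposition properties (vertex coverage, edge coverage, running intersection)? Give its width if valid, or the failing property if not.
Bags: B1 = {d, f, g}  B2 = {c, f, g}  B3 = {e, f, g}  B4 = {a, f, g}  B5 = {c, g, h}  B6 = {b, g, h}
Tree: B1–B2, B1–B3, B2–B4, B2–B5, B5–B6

Vertex coverage: the bags together contain {a, b, c, d, e, f, g, h}, the full vertex set. Edge coverage: each edge of G has both endpoints in at least one bag. Running intersection: for every vertex, the bags containing it form a connected subtree. All three properties hold, so this is a valid tree decomposition of width max|bag| − 1 = 2, and hence tw(G) ≤ 2.

Yes; width 2.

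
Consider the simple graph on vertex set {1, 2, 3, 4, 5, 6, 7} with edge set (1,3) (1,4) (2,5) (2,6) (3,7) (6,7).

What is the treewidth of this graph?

1

A width-1 tree decomposition is:
Bags: B1 = {2, 5}  B2 = {2, 6}  B3 = {6, 7}  B4 = {3, 7}  B5 = {1, 3}  B6 = {1, 4}
Tree: B1–B2, B2–B3, B3–B4, B4–B5, B5–B6
Every bag has size at most 2, so the width is 2 − 1 = 1 and tw(G) ≤ 1. Any graph with an edge has treewidth ≥ 1, and G has the edge 5–2. Hence tw(G) = 1 exactly.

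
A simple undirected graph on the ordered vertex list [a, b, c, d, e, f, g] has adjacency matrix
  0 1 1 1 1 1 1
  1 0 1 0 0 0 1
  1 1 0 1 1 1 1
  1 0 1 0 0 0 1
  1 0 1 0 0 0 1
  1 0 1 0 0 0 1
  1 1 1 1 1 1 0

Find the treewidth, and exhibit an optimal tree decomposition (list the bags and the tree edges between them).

Treewidth 3.
One such decomposition:
Bags: B1 = {a, c, f, g}  B2 = {a, b, c, g}  B3 = {a, c, e, g}  B4 = {a, c, d, g}
Tree: B1–B2, B1–B3, B3–B4

The largest bag has 4 vertices, giving width 3; this decomposition certifies tw(G) ≤ 3. On the other hand G contains the 4-clique {a, c, d, g}. A clique must lie in a single bag of any decomposition, so no decomposition can have width below 3. Hence tw(G) = 3 exactly.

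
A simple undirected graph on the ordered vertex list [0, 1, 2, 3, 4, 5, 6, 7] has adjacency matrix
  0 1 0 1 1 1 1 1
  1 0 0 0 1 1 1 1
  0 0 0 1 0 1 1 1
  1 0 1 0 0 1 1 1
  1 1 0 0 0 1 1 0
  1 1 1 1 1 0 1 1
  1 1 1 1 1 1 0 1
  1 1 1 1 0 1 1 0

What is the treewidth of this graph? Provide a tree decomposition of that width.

Treewidth 4.
One optimal decomposition is:
Bags: B1 = {0, 1, 5, 6, 7}  B2 = {0, 3, 5, 6, 7}  B3 = {0, 1, 4, 5, 6}  B4 = {2, 3, 5, 6, 7}
Tree: B1–B2, B1–B3, B2–B4

Each bag holds 5 vertices, so the decomposition has width 4, which upper-bounds the treewidth. On the other hand G contains the 5-clique {0, 1, 4, 5, 6}. A clique must lie in a single bag of any decomposition, so no decomposition can have width below 4. The upper and lower bounds meet at 4, so that is the treewidth.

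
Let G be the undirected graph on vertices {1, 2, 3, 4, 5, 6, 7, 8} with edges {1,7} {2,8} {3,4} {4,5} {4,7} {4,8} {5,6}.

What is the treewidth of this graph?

A width-1 tree decomposition is:
Bags: B1 = {4, 7}  B2 = {4, 8}  B3 = {3, 4}  B4 = {1, 7}  B5 = {4, 5}  B6 = {5, 6}  B7 = {2, 8}
Tree: B1–B2, B1–B3, B1–B4, B3–B5, B5–B6, B2–B7
Each bag holds 2 vertices, so the decomposition has width 1, which upper-bounds the treewidth. Since G has at least one edge (e.g. 4–7), it is not an edgeless graph, so tw(G) ≥ 1. The upper and lower bounds meet at 1, so that is the treewidth.

1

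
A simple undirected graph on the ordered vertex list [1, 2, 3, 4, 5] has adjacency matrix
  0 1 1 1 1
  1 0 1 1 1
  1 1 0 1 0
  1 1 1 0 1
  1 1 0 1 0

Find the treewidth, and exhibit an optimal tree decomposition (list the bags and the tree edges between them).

Every bag has size at most 4, so the width is 4 − 1 = 3 and tw(G) ≤ 3. On the other hand G contains the 4-clique {1, 2, 3, 4}. A clique must lie in a single bag of any decomposition, so no decomposition can have width below 3. The upper and lower bounds meet at 3, so that is the treewidth.

Treewidth 3.
One such decomposition:
Bags: B1 = {1, 2, 4, 5}  B2 = {1, 2, 3, 4}
Tree: B1–B2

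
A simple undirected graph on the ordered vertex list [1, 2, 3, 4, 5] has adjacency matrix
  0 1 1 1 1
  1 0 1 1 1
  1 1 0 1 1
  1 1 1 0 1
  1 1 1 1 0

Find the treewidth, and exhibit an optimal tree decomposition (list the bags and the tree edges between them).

Treewidth 4.
Bags: B1 = {1, 2, 3, 4, 5}
Tree: (single bag)

A single bag containing all 5 vertices is trivially a valid decomposition of width 4. On the other hand G contains the 5-clique {1, 2, 3, 4, 5}. A clique must lie in a single bag of any decomposition, so no decomposition can have width below 4. The upper and lower bounds meet at 4, so that is the treewidth.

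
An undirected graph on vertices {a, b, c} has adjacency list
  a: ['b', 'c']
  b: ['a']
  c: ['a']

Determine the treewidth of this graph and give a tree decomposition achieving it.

Treewidth 1.
One such decomposition:
Bags: B1 = {a, b}  B2 = {a, c}
Tree: B1–B2

The largest bag has 2 vertices, giving width 1; this decomposition certifies tw(G) ≤ 1. Since G has at least one edge (e.g. b–a), it is not an edgeless graph, so tw(G) ≥ 1. Therefore the treewidth is 1.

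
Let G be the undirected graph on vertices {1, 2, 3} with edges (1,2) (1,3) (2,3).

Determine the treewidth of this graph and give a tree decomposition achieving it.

Treewidth 2.
One optimal decomposition is:
Bags: B1 = {1, 2, 3}
Tree: (single bag)

A single bag containing all 3 vertices is trivially a valid decomposition of width 2. On the other hand G contains the 3-clique {1, 2, 3}. A clique must lie in a single bag of any decomposition, so no decomposition can have width below 2. Therefore the treewidth is 2.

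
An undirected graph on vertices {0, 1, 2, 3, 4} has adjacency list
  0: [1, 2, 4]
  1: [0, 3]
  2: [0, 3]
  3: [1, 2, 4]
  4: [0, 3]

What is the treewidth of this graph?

2

A width-2 tree decomposition is:
Bags: B1 = {0, 3, 4}  B2 = {0, 2, 3}  B3 = {0, 1, 3}
Tree: B1–B2, B2–B3
The largest bag has 3 vertices, giving width 2; this decomposition certifies tw(G) ≤ 2. For the lower bound, G contains the cycle 4–0–2–3–4, so G is not a forest; only forests have treewidth ≤ 1, hence tw(G) ≥ 2. Therefore the treewidth is 2.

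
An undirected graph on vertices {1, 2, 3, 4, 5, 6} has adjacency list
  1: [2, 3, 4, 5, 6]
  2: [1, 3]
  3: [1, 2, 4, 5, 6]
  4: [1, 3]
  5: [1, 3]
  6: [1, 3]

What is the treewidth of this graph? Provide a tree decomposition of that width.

Treewidth 2.
One optimal decomposition is:
Bags: B1 = {1, 3, 5}  B2 = {1, 3, 4}  B3 = {1, 3, 6}  B4 = {1, 2, 3}
Tree: B1–B2, B2–B3, B2–B4

Each bag holds 3 vertices, so the decomposition has width 2, which upper-bounds the treewidth. For the lower bound, the 3 vertices {1, 2, 3} are pairwise adjacent, and any tree decomposition puts a clique entirely inside one bag — forcing width ≥ 2. The upper and lower bounds meet at 2, so that is the treewidth.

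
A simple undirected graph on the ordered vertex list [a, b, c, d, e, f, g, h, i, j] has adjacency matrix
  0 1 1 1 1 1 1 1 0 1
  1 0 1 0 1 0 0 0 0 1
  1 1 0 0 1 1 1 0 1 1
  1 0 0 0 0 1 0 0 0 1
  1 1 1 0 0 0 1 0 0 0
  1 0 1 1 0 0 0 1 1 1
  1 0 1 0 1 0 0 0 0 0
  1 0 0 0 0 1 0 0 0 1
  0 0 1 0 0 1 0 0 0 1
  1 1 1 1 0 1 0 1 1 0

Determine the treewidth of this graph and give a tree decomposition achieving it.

Treewidth 3.
One such decomposition:
Bags: B1 = {a, c, f, j}  B2 = {c, f, i, j}  B3 = {a, b, c, j}  B4 = {a, f, h, j}  B5 = {a, d, f, j}  B6 = {a, b, c, e}  B7 = {a, c, e, g}
Tree: B1–B2, B1–B3, B1–B4, B4–B5, B3–B6, B6–B7

The largest bag has 4 vertices, giving width 3; this decomposition certifies tw(G) ≤ 3. Conversely, {a, d, f, j} is a clique of size 4, and the vertices of any clique must share a bag in every tree decomposition; so some bag has ≥ 4 vertices and tw(G) ≥ 3. Hence tw(G) = 3 exactly.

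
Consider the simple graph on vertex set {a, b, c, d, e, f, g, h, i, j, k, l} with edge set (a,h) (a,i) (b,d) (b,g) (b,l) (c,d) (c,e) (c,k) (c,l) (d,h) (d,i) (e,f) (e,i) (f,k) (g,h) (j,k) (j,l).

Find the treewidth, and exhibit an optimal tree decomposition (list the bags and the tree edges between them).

The largest bag has 4 vertices, giving width 3; this decomposition certifies tw(G) ≤ 3. For the lower bound: the 4 vertex sets {f,j,k}, {l}, {c}, {b,d,e,i} are disjoint, each induces a connected subgraph, and every pair is joined by at least one edge of G. Contracting each set to a single vertex therefore yields K_{4} as a minor, and since treewidth is minor-monotone, tw(G) ≥ tw(K_{4}) = 3. Hence tw(G) = 3 exactly.

Treewidth 3.
One such decomposition:
Bags: B1 = {f, j, k, l}  B2 = {c, f, k, l}  B3 = {c, e, f, l}  B4 = {b, c, e, l}  B5 = {b, c, d, e}  B6 = {b, d, e, i}  B7 = {b, d, g, i}  B8 = {d, g, h, i}  B9 = {a, g, h, i}
Tree: B1–B2, B2–B3, B3–B4, B4–B5, B5–B6, B6–B7, B7–B8, B8–B9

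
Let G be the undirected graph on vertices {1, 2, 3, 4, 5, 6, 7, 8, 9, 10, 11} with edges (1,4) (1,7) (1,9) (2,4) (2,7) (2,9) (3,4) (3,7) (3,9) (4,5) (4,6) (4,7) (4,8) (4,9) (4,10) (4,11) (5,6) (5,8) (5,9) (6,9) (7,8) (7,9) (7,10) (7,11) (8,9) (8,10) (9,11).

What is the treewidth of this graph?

3

A width-3 tree decomposition is:
Bags: B1 = {3, 4, 7, 9}  B2 = {2, 4, 7, 9}  B3 = {4, 7, 8, 9}  B4 = {4, 5, 8, 9}  B5 = {4, 7, 9, 11}  B6 = {1, 4, 7, 9}  B7 = {4, 5, 6, 9}  B8 = {4, 7, 8, 10}
Tree: B1–B2, B1–B3, B3–B4, B2–B5, B5–B6, B4–B7, B3–B8
The largest bag has 4 vertices, giving width 3; this decomposition certifies tw(G) ≤ 3. For the lower bound, the 4 vertices {4, 5, 8, 9} are pairwise adjacent, and any tree decomposition puts a clique entirely inside one bag — forcing width ≥ 3. Combining the bounds, tw(G) = 3.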